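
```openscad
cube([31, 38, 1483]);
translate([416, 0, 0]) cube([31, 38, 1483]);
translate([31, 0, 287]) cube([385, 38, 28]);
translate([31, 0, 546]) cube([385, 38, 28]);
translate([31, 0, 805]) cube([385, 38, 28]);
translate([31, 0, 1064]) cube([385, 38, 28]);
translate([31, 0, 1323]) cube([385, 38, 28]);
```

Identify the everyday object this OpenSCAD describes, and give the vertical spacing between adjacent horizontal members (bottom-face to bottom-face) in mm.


A ladder. The rung spacing is 259 mm.

Two tall 31×38 posts with 5 short bars between them — a ladder. Adjacent rungs sit at z = 287 and z = 546, so the spacing is 546 − 287 = 259 mm.


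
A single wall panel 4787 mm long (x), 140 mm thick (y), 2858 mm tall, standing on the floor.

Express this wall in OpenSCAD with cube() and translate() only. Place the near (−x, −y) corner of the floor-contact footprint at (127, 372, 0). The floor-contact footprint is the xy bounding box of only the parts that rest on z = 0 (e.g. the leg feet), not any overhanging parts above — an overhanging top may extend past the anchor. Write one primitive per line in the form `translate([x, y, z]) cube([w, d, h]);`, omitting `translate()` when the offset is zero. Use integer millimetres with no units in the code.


translate([127, 372, 0]) cube([4787, 140, 2858]);


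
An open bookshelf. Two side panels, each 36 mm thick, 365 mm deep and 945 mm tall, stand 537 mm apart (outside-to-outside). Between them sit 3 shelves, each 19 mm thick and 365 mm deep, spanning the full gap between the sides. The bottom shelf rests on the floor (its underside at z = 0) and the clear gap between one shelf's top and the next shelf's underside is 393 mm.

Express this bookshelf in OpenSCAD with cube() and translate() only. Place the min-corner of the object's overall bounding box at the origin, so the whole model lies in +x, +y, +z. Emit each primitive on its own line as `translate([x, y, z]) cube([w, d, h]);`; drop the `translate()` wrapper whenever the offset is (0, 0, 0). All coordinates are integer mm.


cube([36, 365, 945]);
translate([501, 0, 0]) cube([36, 365, 945]);
translate([36, 0, 0]) cube([465, 365, 19]);
translate([36, 0, 412]) cube([465, 365, 19]);
translate([36, 0, 824]) cube([465, 365, 19]);


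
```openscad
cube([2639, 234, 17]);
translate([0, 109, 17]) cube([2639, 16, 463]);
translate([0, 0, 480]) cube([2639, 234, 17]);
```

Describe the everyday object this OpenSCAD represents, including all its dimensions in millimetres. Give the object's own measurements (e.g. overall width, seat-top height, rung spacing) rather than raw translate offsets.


An I-beam lying along x, 2639 mm long. Overall section height 497 mm. Two flanges 234 mm wide (y) and 17 mm thick, one on the floor and one at the top; a web 16 mm thick runs between them, centred on the flange width.


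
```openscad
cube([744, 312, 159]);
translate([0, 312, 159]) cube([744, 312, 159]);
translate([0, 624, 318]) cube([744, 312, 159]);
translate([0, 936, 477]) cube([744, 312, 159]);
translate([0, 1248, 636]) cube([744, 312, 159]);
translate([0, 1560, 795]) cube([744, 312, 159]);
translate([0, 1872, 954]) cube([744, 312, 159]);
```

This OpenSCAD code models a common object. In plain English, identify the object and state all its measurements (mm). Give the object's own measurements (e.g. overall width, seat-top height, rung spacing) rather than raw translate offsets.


A straight staircase of 7 solid steps. Each step is 744 mm wide (x), 312 mm deep (y, the going) and 159 mm tall (the rise). The first step rests on the floor; each subsequent step sits one going further in +y and one rise higher in +z, directly behind and above the previous step with no overlap.


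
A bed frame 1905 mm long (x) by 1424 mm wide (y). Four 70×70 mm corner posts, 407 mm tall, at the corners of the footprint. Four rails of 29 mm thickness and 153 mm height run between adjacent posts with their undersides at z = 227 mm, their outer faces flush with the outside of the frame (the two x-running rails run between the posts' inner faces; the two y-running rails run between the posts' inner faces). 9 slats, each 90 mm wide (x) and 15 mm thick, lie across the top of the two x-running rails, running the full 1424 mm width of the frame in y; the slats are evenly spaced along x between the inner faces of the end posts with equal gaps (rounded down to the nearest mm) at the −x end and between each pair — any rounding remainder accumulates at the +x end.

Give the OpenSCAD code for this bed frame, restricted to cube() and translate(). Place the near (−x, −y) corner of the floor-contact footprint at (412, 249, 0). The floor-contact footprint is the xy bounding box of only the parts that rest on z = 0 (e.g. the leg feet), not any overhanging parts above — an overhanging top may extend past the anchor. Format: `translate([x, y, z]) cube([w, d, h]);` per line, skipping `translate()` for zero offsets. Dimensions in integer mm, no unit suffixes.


translate([412, 249, 0]) cube([70, 70, 407]);
translate([412, 1603, 0]) cube([70, 70, 407]);
translate([2247, 249, 0]) cube([70, 70, 407]);
translate([2247, 1603, 0]) cube([70, 70, 407]);
translate([482, 249, 227]) cube([1765, 29, 153]);
translate([482, 1644, 227]) cube([1765, 29, 153]);
translate([412, 319, 227]) cube([29, 1284, 153]);
translate([2288, 319, 227]) cube([29, 1284, 153]);
translate([577, 249, 380]) cube([90, 1424, 15]);
translate([762, 249, 380]) cube([90, 1424, 15]);
translate([947, 249, 380]) cube([90, 1424, 15]);
translate([1132, 249, 380]) cube([90, 1424, 15]);
translate([1317, 249, 380]) cube([90, 1424, 15]);
translate([1502, 249, 380]) cube([90, 1424, 15]);
translate([1687, 249, 380]) cube([90, 1424, 15]);
translate([1872, 249, 380]) cube([90, 1424, 15]);
translate([2057, 249, 380]) cube([90, 1424, 15]);


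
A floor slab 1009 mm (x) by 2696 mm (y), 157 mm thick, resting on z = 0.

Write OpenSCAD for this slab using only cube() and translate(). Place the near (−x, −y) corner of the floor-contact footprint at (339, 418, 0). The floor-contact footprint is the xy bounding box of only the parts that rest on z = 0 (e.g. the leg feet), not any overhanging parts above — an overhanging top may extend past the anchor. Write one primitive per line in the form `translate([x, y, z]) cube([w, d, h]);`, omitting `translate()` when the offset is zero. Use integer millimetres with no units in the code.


translate([339, 418, 0]) cube([1009, 2696, 157]);


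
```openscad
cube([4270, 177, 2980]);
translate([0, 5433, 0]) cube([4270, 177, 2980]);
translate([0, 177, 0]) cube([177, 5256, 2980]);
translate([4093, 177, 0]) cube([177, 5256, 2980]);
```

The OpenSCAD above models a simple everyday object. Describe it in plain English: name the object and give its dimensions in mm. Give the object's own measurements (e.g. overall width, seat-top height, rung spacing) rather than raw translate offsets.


The wall frame of a small rectangular building: four walls, each 2980 mm tall and 177 mm thick, enclosing a footprint 4270 mm (x) by 5610 mm (y) outside-to-outside, with no floor or roof. The front and back walls (the −y and +y sides) span the full width; the two side walls fit between them.


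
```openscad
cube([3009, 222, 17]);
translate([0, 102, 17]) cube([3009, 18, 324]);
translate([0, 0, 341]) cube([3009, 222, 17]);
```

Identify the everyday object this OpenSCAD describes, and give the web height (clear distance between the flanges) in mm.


An I-beam. The web height is 324 mm.

Two wide flanges with a thin centred web — an I-beam. Overall 358 mm minus two 17 mm flanges gives a web of 358 − 2·17 = 324 mm.


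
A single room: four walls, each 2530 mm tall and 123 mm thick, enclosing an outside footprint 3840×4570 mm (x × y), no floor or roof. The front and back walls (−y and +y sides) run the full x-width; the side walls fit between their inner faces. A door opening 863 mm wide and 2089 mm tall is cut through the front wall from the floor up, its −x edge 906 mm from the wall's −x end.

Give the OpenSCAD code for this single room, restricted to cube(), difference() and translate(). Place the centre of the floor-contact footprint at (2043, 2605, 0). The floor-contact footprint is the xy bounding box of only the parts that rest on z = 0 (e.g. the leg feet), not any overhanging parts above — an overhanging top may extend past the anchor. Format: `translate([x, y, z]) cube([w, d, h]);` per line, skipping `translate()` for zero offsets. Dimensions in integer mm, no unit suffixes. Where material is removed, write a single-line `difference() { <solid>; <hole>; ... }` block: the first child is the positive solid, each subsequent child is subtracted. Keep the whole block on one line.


difference() { translate([123, 320, 0]) cube([3840, 123, 2530]); translate([1029, 320, 0]) cube([863, 123, 2089]); }
translate([123, 4767, 0]) cube([3840, 123, 2530]);
translate([123, 443, 0]) cube([123, 4324, 2530]);
translate([3840, 443, 0]) cube([123, 4324, 2530]);


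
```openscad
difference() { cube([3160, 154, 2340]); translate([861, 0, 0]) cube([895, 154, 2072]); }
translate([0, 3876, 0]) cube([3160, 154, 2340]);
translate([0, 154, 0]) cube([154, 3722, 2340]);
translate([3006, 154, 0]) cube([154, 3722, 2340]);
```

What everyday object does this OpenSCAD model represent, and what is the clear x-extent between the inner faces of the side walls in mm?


A single room. The interior width is 2852 mm.

Four walls enclosing a rectangle with a door in the front wall — a room. Outside width 3160 minus two 154 mm walls gives 2852 mm.


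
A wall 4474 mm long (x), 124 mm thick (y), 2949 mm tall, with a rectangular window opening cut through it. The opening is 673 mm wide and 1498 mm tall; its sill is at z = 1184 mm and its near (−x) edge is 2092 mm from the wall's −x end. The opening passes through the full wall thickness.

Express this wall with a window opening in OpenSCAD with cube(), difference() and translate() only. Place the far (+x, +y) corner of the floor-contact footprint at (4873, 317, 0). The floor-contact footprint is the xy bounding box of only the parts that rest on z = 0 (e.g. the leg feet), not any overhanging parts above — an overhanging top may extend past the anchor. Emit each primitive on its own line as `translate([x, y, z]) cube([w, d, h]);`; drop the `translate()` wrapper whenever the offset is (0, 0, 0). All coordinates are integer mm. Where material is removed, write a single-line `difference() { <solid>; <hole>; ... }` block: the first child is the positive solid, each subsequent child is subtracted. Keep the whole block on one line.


difference() { translate([399, 193, 0]) cube([4474, 124, 2949]); translate([2491, 193, 1184]) cube([673, 124, 1498]); }


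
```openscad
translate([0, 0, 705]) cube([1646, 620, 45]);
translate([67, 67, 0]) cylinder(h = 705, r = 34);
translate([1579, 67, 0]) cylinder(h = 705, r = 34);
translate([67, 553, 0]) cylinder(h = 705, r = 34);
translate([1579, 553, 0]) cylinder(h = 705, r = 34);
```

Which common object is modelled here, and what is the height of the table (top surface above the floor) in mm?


A table. The table height is 750 mm.

A 1646×620×45 slab sits at z = 705 on four Ø68 mm round legs — a table. The top surface is at 705 + 45 = 750 mm.


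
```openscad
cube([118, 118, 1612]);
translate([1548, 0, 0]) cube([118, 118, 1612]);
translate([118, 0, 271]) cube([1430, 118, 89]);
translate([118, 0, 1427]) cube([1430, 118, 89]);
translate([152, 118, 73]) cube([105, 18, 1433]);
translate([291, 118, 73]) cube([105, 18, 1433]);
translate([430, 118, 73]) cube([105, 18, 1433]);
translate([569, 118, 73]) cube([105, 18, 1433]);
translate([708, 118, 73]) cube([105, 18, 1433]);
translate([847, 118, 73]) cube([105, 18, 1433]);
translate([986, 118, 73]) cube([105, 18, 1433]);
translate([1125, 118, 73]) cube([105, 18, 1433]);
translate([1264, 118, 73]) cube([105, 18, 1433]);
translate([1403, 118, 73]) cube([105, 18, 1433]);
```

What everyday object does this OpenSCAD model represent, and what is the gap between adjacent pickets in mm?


A fence section. The picket gap is 34 mm.

Two posts, two rails, 10 pickets — a fence section. Span 1430 mm holds 10 pickets of 105 mm with 11 equal gaps: ⌊(1430 − 10·105) / 11⌋ = 34 mm.


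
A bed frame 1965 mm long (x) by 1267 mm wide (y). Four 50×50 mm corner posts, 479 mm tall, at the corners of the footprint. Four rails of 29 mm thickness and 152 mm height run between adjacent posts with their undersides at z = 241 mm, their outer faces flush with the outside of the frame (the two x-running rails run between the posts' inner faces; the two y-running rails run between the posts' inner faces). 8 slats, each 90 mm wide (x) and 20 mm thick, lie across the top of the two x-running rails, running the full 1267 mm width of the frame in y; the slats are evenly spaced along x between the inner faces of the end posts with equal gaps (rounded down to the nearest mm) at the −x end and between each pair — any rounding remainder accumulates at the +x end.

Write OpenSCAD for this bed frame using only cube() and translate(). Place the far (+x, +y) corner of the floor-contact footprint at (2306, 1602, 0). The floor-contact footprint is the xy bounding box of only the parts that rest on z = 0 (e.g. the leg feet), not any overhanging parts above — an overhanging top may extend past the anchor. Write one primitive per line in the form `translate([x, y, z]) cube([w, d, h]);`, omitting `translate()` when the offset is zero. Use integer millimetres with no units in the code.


// slat z = rail_z + rail_h = 241 + 152 = 393
// slat gap = ⌊(1865 − 8·90) / 9⌋ = 127
translate([341, 335, 0]) cube([50, 50, 479]);
translate([341, 1552, 0]) cube([50, 50, 479]);
translate([2256, 335, 0]) cube([50, 50, 479]);
translate([2256, 1552, 0]) cube([50, 50, 479]);
translate([391, 335, 241]) cube([1865, 29, 152]);
translate([391, 1573, 241]) cube([1865, 29, 152]);
translate([341, 385, 241]) cube([29, 1167, 152]);
translate([2277, 385, 241]) cube([29, 1167, 152]);
translate([518, 335, 393]) cube([90, 1267, 20]);
translate([735, 335, 393]) cube([90, 1267, 20]);
translate([952, 335, 393]) cube([90, 1267, 20]);
translate([1169, 335, 393]) cube([90, 1267, 20]);
translate([1386, 335, 393]) cube([90, 1267, 20]);
translate([1603, 335, 393]) cube([90, 1267, 20]);
translate([1820, 335, 393]) cube([90, 1267, 20]);
translate([2037, 335, 393]) cube([90, 1267, 20]);


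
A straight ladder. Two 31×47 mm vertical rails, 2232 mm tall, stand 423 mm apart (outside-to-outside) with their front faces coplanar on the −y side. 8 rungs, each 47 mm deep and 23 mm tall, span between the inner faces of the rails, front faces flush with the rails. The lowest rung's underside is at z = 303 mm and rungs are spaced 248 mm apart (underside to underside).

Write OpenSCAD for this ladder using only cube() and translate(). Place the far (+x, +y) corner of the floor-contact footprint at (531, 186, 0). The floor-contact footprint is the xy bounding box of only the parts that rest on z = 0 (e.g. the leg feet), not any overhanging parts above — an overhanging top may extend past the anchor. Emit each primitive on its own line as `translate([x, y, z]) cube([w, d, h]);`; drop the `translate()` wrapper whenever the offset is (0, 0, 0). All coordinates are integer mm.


translate([108, 139, 0]) cube([31, 47, 2232]);
translate([500, 139, 0]) cube([31, 47, 2232]);
translate([139, 139, 303]) cube([361, 47, 23]);
translate([139, 139, 551]) cube([361, 47, 23]);
translate([139, 139, 799]) cube([361, 47, 23]);
translate([139, 139, 1047]) cube([361, 47, 23]);
translate([139, 139, 1295]) cube([361, 47, 23]);
translate([139, 139, 1543]) cube([361, 47, 23]);
translate([139, 139, 1791]) cube([361, 47, 23]);
translate([139, 139, 2039]) cube([361, 47, 23]);


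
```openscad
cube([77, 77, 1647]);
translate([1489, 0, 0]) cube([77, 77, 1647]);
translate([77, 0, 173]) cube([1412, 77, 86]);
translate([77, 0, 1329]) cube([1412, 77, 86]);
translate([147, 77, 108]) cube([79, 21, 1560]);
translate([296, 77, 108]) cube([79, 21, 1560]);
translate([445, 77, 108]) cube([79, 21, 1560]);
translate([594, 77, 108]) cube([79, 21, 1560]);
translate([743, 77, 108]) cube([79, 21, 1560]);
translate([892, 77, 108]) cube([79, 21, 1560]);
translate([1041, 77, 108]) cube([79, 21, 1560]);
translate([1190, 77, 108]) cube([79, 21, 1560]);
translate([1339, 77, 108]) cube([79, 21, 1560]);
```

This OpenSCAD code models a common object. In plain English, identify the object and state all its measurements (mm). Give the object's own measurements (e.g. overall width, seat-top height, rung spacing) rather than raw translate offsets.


A fence section. Two 77×77 mm posts, 1647 mm tall, stand on the floor with a clear span of 1412 mm between their inner faces. Two horizontal rails of 77×86 mm section span the gap between the posts with their undersides at z = 173 mm and z = 1329 mm, flush with the posts' −y face. 9 pickets, each 79 mm wide, 21 mm thick and 1560 mm tall, are fixed to the +y face of the rails with their bottoms at z = 108 mm, spaced across the span with a 70 mm gap after the −x post and between neighbouring pickets, with 71 mm left before the +x post.


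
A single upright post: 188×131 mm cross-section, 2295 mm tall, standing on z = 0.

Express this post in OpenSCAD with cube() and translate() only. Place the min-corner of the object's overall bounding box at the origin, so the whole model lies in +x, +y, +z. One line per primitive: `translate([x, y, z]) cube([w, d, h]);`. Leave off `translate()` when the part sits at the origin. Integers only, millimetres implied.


cube([188, 131, 2295]);


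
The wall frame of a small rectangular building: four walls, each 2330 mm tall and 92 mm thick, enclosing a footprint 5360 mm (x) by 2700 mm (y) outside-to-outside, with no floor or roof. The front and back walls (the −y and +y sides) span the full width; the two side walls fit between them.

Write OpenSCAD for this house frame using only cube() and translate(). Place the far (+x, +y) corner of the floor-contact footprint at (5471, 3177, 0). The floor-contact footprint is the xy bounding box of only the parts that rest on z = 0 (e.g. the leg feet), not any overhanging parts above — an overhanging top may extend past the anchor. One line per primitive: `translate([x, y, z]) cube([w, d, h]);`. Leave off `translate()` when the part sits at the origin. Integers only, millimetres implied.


translate([111, 477, 0]) cube([5360, 92, 2330]);
translate([111, 3085, 0]) cube([5360, 92, 2330]);
translate([111, 569, 0]) cube([92, 2516, 2330]);
translate([5379, 569, 0]) cube([92, 2516, 2330]);


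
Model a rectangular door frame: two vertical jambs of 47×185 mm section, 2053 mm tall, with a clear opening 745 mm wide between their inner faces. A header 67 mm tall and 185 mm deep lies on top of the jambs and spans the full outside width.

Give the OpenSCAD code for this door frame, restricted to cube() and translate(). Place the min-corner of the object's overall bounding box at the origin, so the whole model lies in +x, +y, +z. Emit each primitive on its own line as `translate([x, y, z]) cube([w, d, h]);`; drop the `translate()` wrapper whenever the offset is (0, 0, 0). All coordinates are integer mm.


cube([47, 185, 2053]);
translate([792, 0, 0]) cube([47, 185, 2053]);
translate([0, 0, 2053]) cube([839, 185, 67]);


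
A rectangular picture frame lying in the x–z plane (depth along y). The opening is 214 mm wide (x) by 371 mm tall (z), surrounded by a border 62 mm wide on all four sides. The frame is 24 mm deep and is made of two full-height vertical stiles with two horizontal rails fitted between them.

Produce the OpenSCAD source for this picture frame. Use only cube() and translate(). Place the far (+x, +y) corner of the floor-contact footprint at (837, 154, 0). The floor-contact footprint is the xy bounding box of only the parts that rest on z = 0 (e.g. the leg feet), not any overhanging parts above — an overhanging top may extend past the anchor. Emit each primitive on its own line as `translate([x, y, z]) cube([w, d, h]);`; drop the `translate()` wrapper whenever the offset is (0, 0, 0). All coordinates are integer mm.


translate([499, 130, 0]) cube([62, 24, 495]);
translate([775, 130, 0]) cube([62, 24, 495]);
translate([561, 130, 0]) cube([214, 24, 62]);
translate([561, 130, 433]) cube([214, 24, 62]);


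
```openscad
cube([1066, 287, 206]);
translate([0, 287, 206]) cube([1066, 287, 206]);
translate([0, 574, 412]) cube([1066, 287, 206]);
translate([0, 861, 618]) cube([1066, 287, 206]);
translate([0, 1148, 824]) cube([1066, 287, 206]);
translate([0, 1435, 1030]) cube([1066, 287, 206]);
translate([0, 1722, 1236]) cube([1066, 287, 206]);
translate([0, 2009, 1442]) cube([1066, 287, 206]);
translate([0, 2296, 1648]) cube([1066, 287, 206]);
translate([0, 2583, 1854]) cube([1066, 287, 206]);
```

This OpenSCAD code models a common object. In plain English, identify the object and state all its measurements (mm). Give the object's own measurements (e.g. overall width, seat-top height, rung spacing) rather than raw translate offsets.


A straight staircase of 10 solid steps. Each step is 1066 mm wide (x), 287 mm deep (y, the going) and 206 mm tall (the rise). The first step rests on the floor; each subsequent step sits one going further in +y and one rise higher in +z, directly behind and above the previous step with no overlap.


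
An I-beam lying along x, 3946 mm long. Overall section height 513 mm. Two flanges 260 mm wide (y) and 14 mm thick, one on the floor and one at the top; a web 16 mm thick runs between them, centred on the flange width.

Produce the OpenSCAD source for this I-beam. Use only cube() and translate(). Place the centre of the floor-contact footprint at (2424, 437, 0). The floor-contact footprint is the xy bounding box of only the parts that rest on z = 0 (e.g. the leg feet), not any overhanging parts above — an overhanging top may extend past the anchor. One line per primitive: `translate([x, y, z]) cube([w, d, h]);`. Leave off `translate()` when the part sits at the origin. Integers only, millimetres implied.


translate([451, 307, 0]) cube([3946, 260, 14]);
translate([451, 429, 14]) cube([3946, 16, 485]);
translate([451, 307, 499]) cube([3946, 260, 14]);


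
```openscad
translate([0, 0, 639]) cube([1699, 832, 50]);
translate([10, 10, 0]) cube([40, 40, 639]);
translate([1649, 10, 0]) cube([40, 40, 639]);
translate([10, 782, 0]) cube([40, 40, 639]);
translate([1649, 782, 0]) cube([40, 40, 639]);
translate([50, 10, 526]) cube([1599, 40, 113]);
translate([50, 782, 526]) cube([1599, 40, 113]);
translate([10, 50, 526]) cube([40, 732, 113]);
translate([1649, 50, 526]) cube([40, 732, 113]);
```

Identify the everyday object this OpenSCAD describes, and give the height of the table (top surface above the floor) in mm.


A table. The table height is 689 mm.

A 1699×832×50 slab sits at z = 639 on four 40 mm square posts — a table. The top surface is at 639 + 50 = 689 mm.


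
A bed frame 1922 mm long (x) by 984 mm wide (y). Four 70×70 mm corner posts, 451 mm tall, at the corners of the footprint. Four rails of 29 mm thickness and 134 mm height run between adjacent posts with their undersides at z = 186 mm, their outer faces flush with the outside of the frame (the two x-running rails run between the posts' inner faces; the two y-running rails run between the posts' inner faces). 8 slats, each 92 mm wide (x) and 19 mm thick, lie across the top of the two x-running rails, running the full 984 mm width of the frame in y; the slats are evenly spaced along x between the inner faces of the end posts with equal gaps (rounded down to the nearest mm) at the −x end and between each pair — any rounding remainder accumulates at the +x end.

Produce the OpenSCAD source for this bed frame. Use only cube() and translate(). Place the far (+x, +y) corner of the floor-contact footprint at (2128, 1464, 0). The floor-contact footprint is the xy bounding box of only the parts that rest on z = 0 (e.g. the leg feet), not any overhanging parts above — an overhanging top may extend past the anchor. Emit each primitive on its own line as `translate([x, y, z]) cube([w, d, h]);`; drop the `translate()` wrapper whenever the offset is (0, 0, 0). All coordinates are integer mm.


translate([206, 480, 0]) cube([70, 70, 451]);
translate([206, 1394, 0]) cube([70, 70, 451]);
translate([2058, 480, 0]) cube([70, 70, 451]);
translate([2058, 1394, 0]) cube([70, 70, 451]);
translate([276, 480, 186]) cube([1782, 29, 134]);
translate([276, 1435, 186]) cube([1782, 29, 134]);
translate([206, 550, 186]) cube([29, 844, 134]);
translate([2099, 550, 186]) cube([29, 844, 134]);
translate([392, 480, 320]) cube([92, 984, 19]);
translate([600, 480, 320]) cube([92, 984, 19]);
translate([808, 480, 320]) cube([92, 984, 19]);
translate([1016, 480, 320]) cube([92, 984, 19]);
translate([1224, 480, 320]) cube([92, 984, 19]);
translate([1432, 480, 320]) cube([92, 984, 19]);
translate([1640, 480, 320]) cube([92, 984, 19]);
translate([1848, 480, 320]) cube([92, 984, 19]);


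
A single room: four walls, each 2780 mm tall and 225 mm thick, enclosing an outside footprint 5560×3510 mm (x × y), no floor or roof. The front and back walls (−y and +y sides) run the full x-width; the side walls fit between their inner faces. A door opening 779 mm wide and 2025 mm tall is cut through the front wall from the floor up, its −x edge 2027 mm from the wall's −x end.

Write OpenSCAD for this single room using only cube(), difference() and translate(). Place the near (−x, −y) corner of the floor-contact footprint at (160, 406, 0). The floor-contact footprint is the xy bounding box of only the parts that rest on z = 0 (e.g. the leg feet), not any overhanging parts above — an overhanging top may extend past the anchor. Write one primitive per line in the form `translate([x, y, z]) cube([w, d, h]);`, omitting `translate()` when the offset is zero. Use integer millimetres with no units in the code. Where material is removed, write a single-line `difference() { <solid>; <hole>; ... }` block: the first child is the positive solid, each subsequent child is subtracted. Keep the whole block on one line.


difference() { translate([160, 406, 0]) cube([5560, 225, 2780]); translate([2187, 406, 0]) cube([779, 225, 2025]); }
translate([160, 3691, 0]) cube([5560, 225, 2780]);
translate([160, 631, 0]) cube([225, 3060, 2780]);
translate([5495, 631, 0]) cube([225, 3060, 2780]);


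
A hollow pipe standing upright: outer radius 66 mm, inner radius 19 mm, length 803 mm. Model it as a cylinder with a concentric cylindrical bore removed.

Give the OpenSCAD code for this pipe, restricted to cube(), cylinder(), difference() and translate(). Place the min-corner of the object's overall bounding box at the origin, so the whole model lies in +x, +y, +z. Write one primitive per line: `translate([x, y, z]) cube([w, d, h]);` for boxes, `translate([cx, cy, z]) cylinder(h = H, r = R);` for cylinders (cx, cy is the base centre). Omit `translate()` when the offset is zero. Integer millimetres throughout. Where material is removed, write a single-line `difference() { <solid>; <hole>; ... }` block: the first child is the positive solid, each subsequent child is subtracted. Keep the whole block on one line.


difference() { translate([66, 66, 0]) cylinder(h = 803, r = 66); translate([66, 66, 0]) cylinder(h = 803, r = 19); }


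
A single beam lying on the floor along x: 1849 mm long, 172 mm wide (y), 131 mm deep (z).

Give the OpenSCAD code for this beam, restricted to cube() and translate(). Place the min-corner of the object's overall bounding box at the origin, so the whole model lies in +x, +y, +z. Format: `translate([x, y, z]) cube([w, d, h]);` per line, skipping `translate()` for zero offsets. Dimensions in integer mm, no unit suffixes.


cube([1849, 172, 131]);


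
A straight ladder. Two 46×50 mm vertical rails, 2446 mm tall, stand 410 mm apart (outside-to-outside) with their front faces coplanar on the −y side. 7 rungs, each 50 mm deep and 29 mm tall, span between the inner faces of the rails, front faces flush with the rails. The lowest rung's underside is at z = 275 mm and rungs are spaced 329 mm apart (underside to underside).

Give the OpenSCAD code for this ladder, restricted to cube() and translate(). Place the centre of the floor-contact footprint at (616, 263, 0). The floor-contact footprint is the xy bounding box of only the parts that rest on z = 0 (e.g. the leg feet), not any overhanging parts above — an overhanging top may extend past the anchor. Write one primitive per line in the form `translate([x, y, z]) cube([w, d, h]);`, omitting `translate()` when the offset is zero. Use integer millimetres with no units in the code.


// rung span = 410 - 2*46 = 318
// rung[k] z = 275 + k*329
translate([411, 238, 0]) cube([46, 50, 2446]);
translate([775, 238, 0]) cube([46, 50, 2446]);
translate([457, 238, 275]) cube([318, 50, 29]);
translate([457, 238, 604]) cube([318, 50, 29]);
translate([457, 238, 933]) cube([318, 50, 29]);
translate([457, 238, 1262]) cube([318, 50, 29]);
translate([457, 238, 1591]) cube([318, 50, 29]);
translate([457, 238, 1920]) cube([318, 50, 29]);
translate([457, 238, 2249]) cube([318, 50, 29]);


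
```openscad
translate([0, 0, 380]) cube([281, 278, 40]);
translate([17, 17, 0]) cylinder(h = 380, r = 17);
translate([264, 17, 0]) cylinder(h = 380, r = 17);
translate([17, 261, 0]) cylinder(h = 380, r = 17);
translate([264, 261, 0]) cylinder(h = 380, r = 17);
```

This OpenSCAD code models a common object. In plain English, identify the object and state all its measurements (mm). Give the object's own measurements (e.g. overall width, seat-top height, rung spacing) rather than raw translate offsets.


A simple wooden stool: a rectangular seat 281 mm (x) by 278 mm (y), 40 mm thick, top face at z = 420 mm, on four round legs, each 34 mm in diameter. The legs rest on z = 0, each leg's axis is inset half a diameter from the nearest pair of seat edges (so the leg's bounding box is flush with the corner).


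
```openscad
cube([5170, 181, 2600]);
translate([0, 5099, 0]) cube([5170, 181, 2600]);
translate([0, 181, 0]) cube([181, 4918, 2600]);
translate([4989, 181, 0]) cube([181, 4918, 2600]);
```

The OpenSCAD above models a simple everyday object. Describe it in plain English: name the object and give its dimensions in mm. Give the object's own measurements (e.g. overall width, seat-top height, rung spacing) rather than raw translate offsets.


The wall frame of a small rectangular building: four walls, each 2600 mm tall and 181 mm thick, enclosing a footprint 5170 mm (x) by 5280 mm (y) outside-to-outside, with no floor or roof. The front and back walls (the −y and +y sides) span the full width; the two side walls fit between them.


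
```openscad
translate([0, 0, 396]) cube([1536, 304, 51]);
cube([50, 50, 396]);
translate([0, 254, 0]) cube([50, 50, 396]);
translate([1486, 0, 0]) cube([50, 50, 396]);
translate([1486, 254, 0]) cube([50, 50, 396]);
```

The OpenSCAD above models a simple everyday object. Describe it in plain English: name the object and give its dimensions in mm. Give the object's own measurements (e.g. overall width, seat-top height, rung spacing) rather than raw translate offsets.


A long wooden bench with a 1536 mm (x) × 304 mm (y) seat, 51 mm thick, its top surface 447 mm above the floor. Four 50 mm square legs at the seat corners, flush with the edges, run from z = 0 to the seat underside.


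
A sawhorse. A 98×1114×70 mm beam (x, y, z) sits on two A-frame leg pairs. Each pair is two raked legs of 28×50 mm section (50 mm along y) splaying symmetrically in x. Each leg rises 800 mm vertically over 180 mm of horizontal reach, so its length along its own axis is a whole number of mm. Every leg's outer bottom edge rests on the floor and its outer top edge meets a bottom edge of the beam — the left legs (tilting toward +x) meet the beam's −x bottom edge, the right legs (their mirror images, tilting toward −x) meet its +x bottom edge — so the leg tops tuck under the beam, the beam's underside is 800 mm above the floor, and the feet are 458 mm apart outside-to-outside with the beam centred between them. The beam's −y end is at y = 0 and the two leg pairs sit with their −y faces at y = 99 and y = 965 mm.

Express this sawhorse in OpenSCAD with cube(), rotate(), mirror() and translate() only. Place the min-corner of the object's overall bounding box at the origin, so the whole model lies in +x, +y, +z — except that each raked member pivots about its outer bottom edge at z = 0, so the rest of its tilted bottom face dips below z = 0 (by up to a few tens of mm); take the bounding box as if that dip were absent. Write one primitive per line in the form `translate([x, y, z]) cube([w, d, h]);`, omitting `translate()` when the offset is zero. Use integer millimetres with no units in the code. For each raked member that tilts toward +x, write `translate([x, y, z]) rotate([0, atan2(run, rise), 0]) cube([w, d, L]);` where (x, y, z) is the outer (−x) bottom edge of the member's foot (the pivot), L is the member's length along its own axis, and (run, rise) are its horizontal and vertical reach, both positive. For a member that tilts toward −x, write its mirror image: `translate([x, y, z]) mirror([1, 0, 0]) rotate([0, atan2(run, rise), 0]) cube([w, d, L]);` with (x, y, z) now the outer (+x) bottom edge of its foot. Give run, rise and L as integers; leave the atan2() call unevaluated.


translate([180, 0, 800]) cube([98, 1114, 70]);
translate([0, 99, 0]) rotate([0, atan2(180, 800), 0]) cube([28, 50, 820]);
translate([458, 99, 0]) mirror([1, 0, 0]) rotate([0, atan2(180, 800), 0]) cube([28, 50, 820]);
translate([0, 965, 0]) rotate([0, atan2(180, 800), 0]) cube([28, 50, 820]);
translate([458, 965, 0]) mirror([1, 0, 0]) rotate([0, atan2(180, 800), 0]) cube([28, 50, 820]);


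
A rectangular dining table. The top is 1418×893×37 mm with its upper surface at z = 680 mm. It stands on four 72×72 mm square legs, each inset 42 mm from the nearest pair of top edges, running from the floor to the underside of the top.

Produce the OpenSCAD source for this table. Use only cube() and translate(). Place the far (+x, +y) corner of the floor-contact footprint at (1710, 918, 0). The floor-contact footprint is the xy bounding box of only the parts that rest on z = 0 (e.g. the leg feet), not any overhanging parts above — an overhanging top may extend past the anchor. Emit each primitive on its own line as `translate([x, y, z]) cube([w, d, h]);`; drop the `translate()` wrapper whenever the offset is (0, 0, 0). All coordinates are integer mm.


translate([334, 67, 643]) cube([1418, 893, 37]);
translate([376, 109, 0]) cube([72, 72, 643]);
translate([1638, 109, 0]) cube([72, 72, 643]);
translate([376, 846, 0]) cube([72, 72, 643]);
translate([1638, 846, 0]) cube([72, 72, 643]);


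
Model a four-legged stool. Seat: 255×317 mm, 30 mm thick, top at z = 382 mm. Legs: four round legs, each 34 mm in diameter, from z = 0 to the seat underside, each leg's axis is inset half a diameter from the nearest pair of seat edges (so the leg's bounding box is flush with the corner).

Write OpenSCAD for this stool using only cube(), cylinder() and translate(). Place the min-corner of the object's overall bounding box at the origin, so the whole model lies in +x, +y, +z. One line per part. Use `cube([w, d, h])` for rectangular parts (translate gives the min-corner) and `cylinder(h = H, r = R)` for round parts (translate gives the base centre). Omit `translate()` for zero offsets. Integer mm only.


translate([0, 0, 352]) cube([255, 317, 30]);
translate([17, 17, 0]) cylinder(h = 352, r = 17);
translate([238, 17, 0]) cylinder(h = 352, r = 17);
translate([17, 300, 0]) cylinder(h = 352, r = 17);
translate([238, 300, 0]) cylinder(h = 352, r = 17);


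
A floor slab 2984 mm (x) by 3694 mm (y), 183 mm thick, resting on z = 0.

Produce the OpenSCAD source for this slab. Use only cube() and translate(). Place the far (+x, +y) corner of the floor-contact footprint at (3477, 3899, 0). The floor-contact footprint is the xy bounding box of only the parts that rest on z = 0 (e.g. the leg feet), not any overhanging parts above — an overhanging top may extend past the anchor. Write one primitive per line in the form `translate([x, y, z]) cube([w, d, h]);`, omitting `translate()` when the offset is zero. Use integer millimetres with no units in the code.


translate([493, 205, 0]) cube([2984, 3694, 183]);


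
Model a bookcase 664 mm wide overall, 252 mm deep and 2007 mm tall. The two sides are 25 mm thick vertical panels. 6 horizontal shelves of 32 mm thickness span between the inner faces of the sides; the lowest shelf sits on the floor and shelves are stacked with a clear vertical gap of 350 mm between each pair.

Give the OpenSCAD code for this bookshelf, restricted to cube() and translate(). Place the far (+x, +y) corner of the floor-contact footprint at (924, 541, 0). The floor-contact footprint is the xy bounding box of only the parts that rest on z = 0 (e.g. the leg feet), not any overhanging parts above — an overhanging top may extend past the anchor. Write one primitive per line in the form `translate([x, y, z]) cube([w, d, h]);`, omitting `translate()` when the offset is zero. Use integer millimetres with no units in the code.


translate([260, 289, 0]) cube([25, 252, 2007]);
translate([899, 289, 0]) cube([25, 252, 2007]);
translate([285, 289, 0]) cube([614, 252, 32]);
translate([285, 289, 382]) cube([614, 252, 32]);
translate([285, 289, 764]) cube([614, 252, 32]);
translate([285, 289, 1146]) cube([614, 252, 32]);
translate([285, 289, 1528]) cube([614, 252, 32]);
translate([285, 289, 1910]) cube([614, 252, 32]);


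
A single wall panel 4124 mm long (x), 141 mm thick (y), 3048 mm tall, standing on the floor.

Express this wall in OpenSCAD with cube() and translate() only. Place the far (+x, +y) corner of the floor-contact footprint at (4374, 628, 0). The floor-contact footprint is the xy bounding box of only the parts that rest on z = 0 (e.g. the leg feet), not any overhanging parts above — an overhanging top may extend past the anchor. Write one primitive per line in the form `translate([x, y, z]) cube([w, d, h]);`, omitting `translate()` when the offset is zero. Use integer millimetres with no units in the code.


translate([250, 487, 0]) cube([4124, 141, 3048]);


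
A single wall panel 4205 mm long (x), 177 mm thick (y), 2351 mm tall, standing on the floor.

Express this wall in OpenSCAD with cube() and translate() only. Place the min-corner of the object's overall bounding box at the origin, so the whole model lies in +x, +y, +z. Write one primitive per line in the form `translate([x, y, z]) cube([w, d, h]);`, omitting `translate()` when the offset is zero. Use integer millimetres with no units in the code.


cube([4205, 177, 2351]);


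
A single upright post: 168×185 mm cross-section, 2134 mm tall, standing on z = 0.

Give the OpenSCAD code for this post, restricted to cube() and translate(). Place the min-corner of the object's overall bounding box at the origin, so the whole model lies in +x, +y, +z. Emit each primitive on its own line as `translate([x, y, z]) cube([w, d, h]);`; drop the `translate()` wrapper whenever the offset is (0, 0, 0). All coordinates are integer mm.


cube([168, 185, 2134]);


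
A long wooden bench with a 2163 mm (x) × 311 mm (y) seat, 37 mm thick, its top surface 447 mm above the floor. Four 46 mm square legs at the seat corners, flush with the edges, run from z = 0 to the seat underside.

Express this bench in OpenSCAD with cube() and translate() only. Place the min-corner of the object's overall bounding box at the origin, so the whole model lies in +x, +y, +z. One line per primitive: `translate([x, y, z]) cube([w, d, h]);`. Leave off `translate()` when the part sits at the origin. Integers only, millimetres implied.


// leg_h = 447 − 37 = 410
translate([0, 0, 410]) cube([2163, 311, 37]);
cube([46, 46, 410]);
translate([0, 265, 0]) cube([46, 46, 410]);
translate([2117, 0, 0]) cube([46, 46, 410]);
translate([2117, 265, 0]) cube([46, 46, 410]);


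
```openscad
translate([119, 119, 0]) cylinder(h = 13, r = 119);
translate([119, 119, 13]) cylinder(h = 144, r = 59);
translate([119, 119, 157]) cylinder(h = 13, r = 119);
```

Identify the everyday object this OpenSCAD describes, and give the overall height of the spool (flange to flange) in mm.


A spool. The overall height is 170 mm.

Three coaxial cylinders, large–small–large — a spool. Two 13 mm flanges and a 144 mm core give 13 + 144 + 13 = 170 mm.
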